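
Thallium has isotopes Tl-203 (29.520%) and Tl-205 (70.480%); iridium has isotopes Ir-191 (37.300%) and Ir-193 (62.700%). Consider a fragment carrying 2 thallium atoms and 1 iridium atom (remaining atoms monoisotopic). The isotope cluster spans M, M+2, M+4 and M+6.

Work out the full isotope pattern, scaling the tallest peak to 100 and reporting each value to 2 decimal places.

7.28 : 47.03 : 100.00 : 69.80

Thallium pattern (n=2): 0.08714304 : 0.41611392 : 0.49674304
Iridium pattern (n=1): 0.3730 : 0.6270
Convolve the two distributions (both contribute in 2-u steps):
  M: 0.08714304×0.3730 = 0.032504
  M+2: 0.08714304×0.6270 + 0.41611392×0.3730 = 0.209849
  M+4: 0.41611392×0.6270 + 0.49674304×0.3730 = 0.446189
  M+6: 0.49674304×0.6270 = 0.311458
Scale to base peak (0.446189) = 100: 7.28 : 47.03 : 100.00 : 69.80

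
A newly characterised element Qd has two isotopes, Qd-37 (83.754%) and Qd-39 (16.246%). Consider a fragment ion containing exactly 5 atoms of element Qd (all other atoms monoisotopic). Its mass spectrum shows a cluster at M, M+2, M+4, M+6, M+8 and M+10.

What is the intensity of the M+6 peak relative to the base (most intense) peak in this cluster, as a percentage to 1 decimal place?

7.3%

Binomial terms of (0.83754 + 0.16246)^5: M 0.4121, M+2 0.3997, M+4 0.1551, M+6 0.0301, M+8 0.0029, M+10 0.0001 → M is the base peak.
P(M) = C(5,0) × 0.83754^5 × 0.16246^0 = 1 × 0.41212389 × 1.0000 = 0.412124 (base)
P(M+6) = C(5,3) × 0.83754^2 × 0.16246^3 = 10 × 0.70147325 × 0.00428785 = 0.030078
Relative intensity = 0.030078 / 0.412124 × 100 = 7.3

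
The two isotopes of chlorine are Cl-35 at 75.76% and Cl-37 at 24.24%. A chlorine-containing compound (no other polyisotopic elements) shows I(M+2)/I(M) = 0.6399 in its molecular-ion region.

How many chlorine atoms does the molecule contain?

The M+2/M ratio from n Cl atoms is n · q/p = n · 0.2424/0.7576.
n = 0.6399 × 0.7576/0.2424 = 2.00 ≈ 2

2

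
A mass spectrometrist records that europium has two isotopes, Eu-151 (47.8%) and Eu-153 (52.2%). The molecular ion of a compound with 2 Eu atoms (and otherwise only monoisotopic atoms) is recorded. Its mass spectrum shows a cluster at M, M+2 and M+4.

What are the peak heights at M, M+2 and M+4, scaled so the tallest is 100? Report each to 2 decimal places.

45.79 : 100.00 : 54.60

The 2 Eu atoms are independent, so intensities follow the terms of (0.478 + 0.522)^2.
P(M) = 0.478^2 = 0.228484
P(M+2) = 2 × 0.478^1 × 0.522^1 = 0.499032
P(M+4) = 0.522^2 = 0.272484
The M+2 peak is largest (0.499032); scaling to 100 gives 45.79 : 100.00 : 54.60.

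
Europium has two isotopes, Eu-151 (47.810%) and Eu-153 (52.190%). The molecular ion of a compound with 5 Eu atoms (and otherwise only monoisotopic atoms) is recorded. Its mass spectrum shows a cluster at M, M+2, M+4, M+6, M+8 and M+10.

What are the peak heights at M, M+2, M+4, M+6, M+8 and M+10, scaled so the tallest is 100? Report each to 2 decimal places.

Each Eu atom is independently Eu-151 (p = 0.47810) or Eu-153 (q = 0.52190); the cluster is the binomial expansion (p + q)^5.
P(M) = 0.47810^5 = 0.024980
P(M+2) = 5 × 0.47810^4 × 0.52190^1 = 0.136343
P(M+4) = 10 × 0.47810^3 × 0.52190^2 = 0.297667
P(M+6) = 10 × 0.47810^2 × 0.52190^3 = 0.324937
P(M+8) = 5 × 0.47810^1 × 0.52190^4 = 0.177353
P(M+10) = 0.52190^5 = 0.038720
The M+6 peak is largest (0.324937); scaling to 100 gives 7.69 : 41.96 : 91.61 : 100.00 : 54.58 : 11.92.

7.69 : 41.96 : 91.61 : 100.00 : 54.58 : 11.92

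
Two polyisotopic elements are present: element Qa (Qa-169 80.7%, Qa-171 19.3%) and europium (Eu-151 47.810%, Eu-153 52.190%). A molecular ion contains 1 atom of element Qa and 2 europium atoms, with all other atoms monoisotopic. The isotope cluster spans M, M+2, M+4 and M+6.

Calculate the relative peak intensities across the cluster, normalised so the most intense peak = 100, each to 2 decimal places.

41.28 : 100.00 : 70.75 : 11.76

Element Qa pattern (n=1): 0.8070 : 0.1930
Europium pattern (n=2): 0.22857961 : 0.49904078 : 0.27237961
Convolve the two distributions (both contribute in 2-u steps):
  M: 0.8070×0.22857961 = 0.184464
  M+2: 0.8070×0.49904078 + 0.1930×0.22857961 = 0.446842
  M+4: 0.8070×0.27237961 + 0.1930×0.49904078 = 0.316125
  M+6: 0.1930×0.27237961 = 0.052569
Scale to base peak (0.446842) = 100: 41.28 : 100.00 : 70.75 : 11.76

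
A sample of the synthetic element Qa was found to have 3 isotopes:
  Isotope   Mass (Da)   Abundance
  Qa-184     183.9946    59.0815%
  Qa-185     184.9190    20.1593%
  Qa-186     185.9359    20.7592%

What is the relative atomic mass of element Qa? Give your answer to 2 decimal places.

184.58 Da

Weight each isotope mass by its fractional abundance: 0.590815 × 183.9946 + 0.201593 × 184.9190 + 0.207592 × 185.9359
= 108.70677 + 37.27838 + 38.59881 = 184.58396 Da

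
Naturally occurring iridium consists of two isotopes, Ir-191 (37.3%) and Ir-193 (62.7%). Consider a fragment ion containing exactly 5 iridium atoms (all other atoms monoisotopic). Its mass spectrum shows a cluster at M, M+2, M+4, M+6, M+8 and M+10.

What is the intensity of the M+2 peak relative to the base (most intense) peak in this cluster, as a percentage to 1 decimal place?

17.7%

Binomial terms of (0.373 + 0.627)^5: M 0.0072, M+2 0.0607, M+4 0.2040, M+6 0.3429, M+8 0.2882, M+10 0.0969 → M+6 is the base peak.
P(M+6) = C(5,3) × 0.373^2 × 0.627^3 = 10 × 0.139129 × 0.24649188 = 0.342942 (base)
P(M+2) = C(5,1) × 0.373^4 × 0.627^1 = 5 × 0.01935688 × 0.6270 = 0.060684
Relative intensity = 0.060684 / 0.342942 × 100 = 17.7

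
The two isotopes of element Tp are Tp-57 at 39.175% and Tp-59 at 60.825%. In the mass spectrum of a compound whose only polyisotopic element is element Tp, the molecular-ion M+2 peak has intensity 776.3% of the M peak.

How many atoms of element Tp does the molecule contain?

With n Tp atoms, P(M+2)/P(M) = C(n,1)·p^(n−1)q / p^n = n·q/p = n · 0.60825/0.39175.
n = 7.763 × 0.39175/0.60825 = 5.00 ≈ 5

5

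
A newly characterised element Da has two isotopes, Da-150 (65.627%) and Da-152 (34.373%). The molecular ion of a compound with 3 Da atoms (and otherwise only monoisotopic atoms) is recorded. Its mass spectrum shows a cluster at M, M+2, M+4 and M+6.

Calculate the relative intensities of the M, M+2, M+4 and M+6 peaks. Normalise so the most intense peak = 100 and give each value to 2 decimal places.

63.64 : 100.00 : 52.38 : 9.14

Each Da atom is independently Da-150 (p = 0.65627) or Da-152 (q = 0.34373); the cluster is the binomial expansion (p + q)^3.
P(M) = 0.65627^3 = 0.282649
P(M+2) = 3 × 0.65627^2 × 0.34373^1 = 0.444124
P(M+4) = 3 × 0.65627^1 × 0.34373^2 = 0.232616
P(M+6) = 0.34373^3 = 0.040612
The M+2 peak is largest (0.444124); scaling to 100 gives 63.64 : 100.00 : 52.38 : 9.14.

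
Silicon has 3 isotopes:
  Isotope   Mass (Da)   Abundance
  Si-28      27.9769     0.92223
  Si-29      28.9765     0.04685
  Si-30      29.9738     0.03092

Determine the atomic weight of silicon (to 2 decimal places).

Average mass = Σ (abundance × isotope mass) = 0.92223 × 27.9769 + 0.04685 × 28.9765 + 0.03092 × 29.9738
= 25.80114 + 1.35755 + 0.92679 = 28.08548 Da

28.09 Da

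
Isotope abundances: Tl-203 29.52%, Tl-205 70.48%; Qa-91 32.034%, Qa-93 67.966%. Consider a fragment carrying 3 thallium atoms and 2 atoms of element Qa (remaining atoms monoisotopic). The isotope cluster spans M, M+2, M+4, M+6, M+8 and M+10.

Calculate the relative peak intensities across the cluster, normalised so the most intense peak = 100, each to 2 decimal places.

Thallium pattern (n=3): 0.02572463 : 0.18425524 : 0.43991564 : 0.35010449
Element Qa pattern (n=2): 0.10261772 : 0.43544457 : 0.46193772
Convolve the two distributions (both contribute in 2-u steps):
  M: 0.02572463×0.10261772 = 0.002640
  M+2: 0.02572463×0.43544457 + 0.18425524×0.10261772 = 0.030110
  M+4: 0.02572463×0.46193772 + 0.18425524×0.43544457 + 0.43991564×0.10261772 = 0.137259
  M+6: 0.18425524×0.46193772 + 0.43991564×0.43544457 + 0.35010449×0.10261772 = 0.312600
  M+8: 0.43991564×0.46193772 + 0.35010449×0.43544457 = 0.355665
  M+10: 0.35010449×0.46193772 = 0.161726
Scale to base peak (0.355665) = 100: 0.74 : 8.47 : 38.59 : 87.89 : 100.00 : 45.47

0.74 : 8.47 : 38.59 : 87.89 : 100.00 : 45.47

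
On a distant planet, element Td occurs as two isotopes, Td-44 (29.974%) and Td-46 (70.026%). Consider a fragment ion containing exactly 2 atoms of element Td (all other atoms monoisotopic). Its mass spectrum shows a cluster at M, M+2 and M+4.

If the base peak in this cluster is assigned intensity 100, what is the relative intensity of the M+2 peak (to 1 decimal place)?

Term probabilities: M 0.0898, M+2 0.4198, M+4 0.4904. Base peak = M+4.
P(M+4) = C(2,2) × 0.29974^0 × 0.70026^2 = 1 × 1.0000 × 0.49036407 = 0.490364 (base)
P(M+2) = C(2,1) × 0.29974^1 × 0.70026^1 = 2 × 0.29974 × 0.70026 = 0.419792
Relative intensity = 0.419792 / 0.490364 × 100 = 85.6

85.6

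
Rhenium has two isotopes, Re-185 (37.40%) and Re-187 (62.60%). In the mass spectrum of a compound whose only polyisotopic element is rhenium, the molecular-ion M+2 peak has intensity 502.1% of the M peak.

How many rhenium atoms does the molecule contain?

For n independent Re atoms, I(M+2)/I(M) = n · (abundance Re-187) / (abundance Re-185) = n · 0.6260/0.3740.
n = 5.021 × 0.3740/0.6260 = 3.00 ≈ 3

3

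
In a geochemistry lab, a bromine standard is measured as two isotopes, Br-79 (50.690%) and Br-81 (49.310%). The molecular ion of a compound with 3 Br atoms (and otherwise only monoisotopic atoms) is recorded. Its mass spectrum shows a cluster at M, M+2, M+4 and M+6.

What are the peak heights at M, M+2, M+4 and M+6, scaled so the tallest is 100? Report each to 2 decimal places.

Each Br atom is independently Br-79 (p = 0.50690) or Br-81 (q = 0.49310); the cluster is the binomial expansion (p + q)^3.
P(M) = 0.50690^3 = 0.130247
P(M+2) = 3 × 0.50690^2 × 0.49310^1 = 0.380103
P(M+4) = 3 × 0.50690^1 × 0.49310^2 = 0.369755
P(M+6) = 0.49310^3 = 0.119896
The M+2 peak is largest (0.380103); scaling to 100 gives 34.27 : 100.00 : 97.28 : 31.54.

34.27 : 100.00 : 97.28 : 31.54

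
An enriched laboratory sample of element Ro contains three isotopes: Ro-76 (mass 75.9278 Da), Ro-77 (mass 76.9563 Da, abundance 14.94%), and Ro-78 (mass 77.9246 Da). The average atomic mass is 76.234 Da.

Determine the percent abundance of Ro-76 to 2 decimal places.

77.42%

Let x and y be the fractions of Ro-76 and Ro-78. Then x + y = 1 − 0.1494 = 0.8506 and 75.9278x + 77.9246y = 76.234 − 0.1494×76.9563 = 64.73672878.
Substituting: 75.9278x + 77.9246(0.8506 − x) = 64.73672878
(75.9278 − 77.9246)x = -1.54593598  ⇒  x = 0.77421, y = 0.07639
Ro-76: 77.42%, Ro-78: 7.64%.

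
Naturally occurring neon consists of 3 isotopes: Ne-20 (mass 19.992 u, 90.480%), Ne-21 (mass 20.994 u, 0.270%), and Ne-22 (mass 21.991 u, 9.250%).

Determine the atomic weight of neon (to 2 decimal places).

20.18 u

Weight each isotope mass by its fractional abundance: 0.90480 × 19.992 + 0.00270 × 20.994 + 0.09250 × 21.991
= 18.0888 + 0.0567 + 2.0342 = 20.1797 u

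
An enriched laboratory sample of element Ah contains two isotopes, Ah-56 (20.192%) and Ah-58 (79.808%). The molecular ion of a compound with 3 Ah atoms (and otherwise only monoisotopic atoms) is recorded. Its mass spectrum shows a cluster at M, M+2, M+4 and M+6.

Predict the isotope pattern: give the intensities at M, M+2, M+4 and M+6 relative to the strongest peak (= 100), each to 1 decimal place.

1.6 : 19.2 : 75.9 : 100.0

Expanding (0.20192 + 0.79808)^3:
P(M) = 0.20192^3 = 0.008233
P(M+2) = 3 × 0.20192^2 × 0.79808^1 = 0.097617
P(M+4) = 3 × 0.20192^1 × 0.79808^2 = 0.385828
P(M+6) = 0.79808^3 = 0.508322
The M+6 peak is largest (0.508322); scaling to 100 gives 1.6 : 19.2 : 75.9 : 100.0.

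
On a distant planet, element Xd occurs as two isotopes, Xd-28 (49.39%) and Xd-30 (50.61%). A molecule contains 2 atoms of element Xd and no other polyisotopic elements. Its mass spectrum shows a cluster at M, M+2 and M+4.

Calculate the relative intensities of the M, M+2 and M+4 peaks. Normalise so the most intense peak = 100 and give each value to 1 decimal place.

48.8 : 100.0 : 51.2

The 2 Xd atoms are independent, so intensities follow the terms of (0.4939 + 0.5061)^2.
P(M) = 0.4939^2 = 0.243937
P(M+2) = 2 × 0.4939^1 × 0.5061^1 = 0.499926
P(M+4) = 0.5061^2 = 0.256137
The M+2 peak is largest (0.499926); scaling to 100 gives 48.8 : 100.0 : 51.2.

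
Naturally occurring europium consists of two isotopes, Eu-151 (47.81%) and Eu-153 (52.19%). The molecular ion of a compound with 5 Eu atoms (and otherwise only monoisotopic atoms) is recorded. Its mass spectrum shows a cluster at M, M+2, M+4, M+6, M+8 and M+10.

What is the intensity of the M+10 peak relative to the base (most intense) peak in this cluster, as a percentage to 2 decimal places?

(0.4781 + 0.5219)^5 gives M 0.0250, M+2 0.1363, M+4 0.2977, M+6 0.3249, M+8 0.1774, M+10 0.0387; the largest is M+6.
P(M+6) = C(5,3) × 0.4781^2 × 0.5219^3 = 10 × 0.22857961 × 0.14215492 = 0.324937 (base)
P(M+10) = C(5,5) × 0.4781^0 × 0.5219^5 = 1 × 1.0000 × 0.0387201 = 0.038720
Relative intensity = 0.038720 / 0.324937 × 100 = 11.92

11.92%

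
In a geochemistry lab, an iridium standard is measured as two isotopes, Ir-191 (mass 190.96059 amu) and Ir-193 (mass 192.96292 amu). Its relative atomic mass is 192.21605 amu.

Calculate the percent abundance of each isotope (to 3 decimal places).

Let x be the fractional abundance of Ir-191; then Ir-193 has abundance 1 − x.
190.96059·x + 192.96292·(1 − x) = 192.21605
(190.96059 − 192.96292)·x = 192.21605 − 192.96292
x = -0.74687 / -2.00233 = 0.37300 → 37.300% Ir-191, 62.700% Ir-193.

Ir-191: 37.300%, Ir-193: 62.700%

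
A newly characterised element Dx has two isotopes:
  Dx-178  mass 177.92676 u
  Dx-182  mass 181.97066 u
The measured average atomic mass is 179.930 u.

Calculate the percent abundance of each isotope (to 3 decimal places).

Dx-178: 50.463%, Dx-182: 49.537%

With x = fraction of Dx-178 (so Dx-182 is 1 − x):
177.92676·x + 181.97066·(1 − x) = 179.930
(177.92676 − 181.97066)·x = 179.930 − 181.97066
x = -2.04066 / -4.04390 = 0.50463 → 50.463% Dx-178, 49.537% Dx-182.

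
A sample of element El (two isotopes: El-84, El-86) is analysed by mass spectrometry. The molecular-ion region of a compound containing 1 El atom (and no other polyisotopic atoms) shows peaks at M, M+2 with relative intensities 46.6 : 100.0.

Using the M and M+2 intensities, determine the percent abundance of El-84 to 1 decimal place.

31.8%

Write p for the El-84 fraction. I(M+2)/I(M) = [C(1,1)·p^0·(1−p)] / p^1 = 1·(1−p)/p = 100.0/46.6 = 2.1459
(1−p)/p = 2.1459/1 = 2.1459  ⇒  p = 1/(1 + 2.1459) = 0.3179
El-84: 31.8%, El-86: 68.2%.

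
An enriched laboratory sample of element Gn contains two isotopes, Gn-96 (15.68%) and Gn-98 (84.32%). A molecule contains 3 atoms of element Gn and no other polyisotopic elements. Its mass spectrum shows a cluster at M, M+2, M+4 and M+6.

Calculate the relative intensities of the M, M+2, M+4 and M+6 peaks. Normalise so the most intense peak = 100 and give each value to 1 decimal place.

0.6 : 10.4 : 55.8 : 100.0

Each Gn atom is independently Gn-96 (p = 0.1568) or Gn-98 (q = 0.8432); the cluster is the binomial expansion (p + q)^3.
P(M) = 0.1568^3 = 0.003855
P(M+2) = 3 × 0.1568^2 × 0.8432^1 = 0.062193
P(M+4) = 3 × 0.1568^1 × 0.8432^2 = 0.334448
P(M+6) = 0.8432^3 = 0.599504
The M+6 peak is largest (0.599504); scaling to 100 gives 0.6 : 10.4 : 55.8 : 100.0.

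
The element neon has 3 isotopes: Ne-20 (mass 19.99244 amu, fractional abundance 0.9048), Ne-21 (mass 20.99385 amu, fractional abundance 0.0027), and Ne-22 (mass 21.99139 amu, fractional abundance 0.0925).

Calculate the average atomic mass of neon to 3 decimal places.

The abundance-weighted mean is 0.9048 × 19.99244 + 0.0027 × 20.99385 + 0.0925 × 21.99139
= 18.089160 + 0.056683 + 2.034204 = 20.180047 amu

20.180 amu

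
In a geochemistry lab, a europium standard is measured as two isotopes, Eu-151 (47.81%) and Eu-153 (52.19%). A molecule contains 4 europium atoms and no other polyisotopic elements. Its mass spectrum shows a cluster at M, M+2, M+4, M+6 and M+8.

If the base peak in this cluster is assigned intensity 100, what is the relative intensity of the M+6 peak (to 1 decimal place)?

Term probabilities: M 0.0522, M+2 0.2281, M+4 0.3736, M+6 0.2719, M+8 0.0742. Base peak = M+4.
P(M+4) = C(4,2) × 0.4781^2 × 0.5219^2 = 6 × 0.22857961 × 0.27237961 = 0.373563 (base)
P(M+6) = C(4,3) × 0.4781^1 × 0.5219^3 = 4 × 0.4781 × 0.14215492 = 0.271857
Relative intensity = 0.271857 / 0.373563 × 100 = 72.8

72.8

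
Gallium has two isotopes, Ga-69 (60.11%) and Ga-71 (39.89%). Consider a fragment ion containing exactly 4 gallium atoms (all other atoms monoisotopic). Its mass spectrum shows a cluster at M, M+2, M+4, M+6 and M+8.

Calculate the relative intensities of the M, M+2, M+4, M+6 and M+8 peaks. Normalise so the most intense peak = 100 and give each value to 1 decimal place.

37.7 : 100.0 : 99.5 : 44.0 : 7.3

The 4 Ga atoms are independent, so intensities follow the terms of (0.6011 + 0.3989)^4.
P(M) = 0.6011^4 = 0.130553
P(M+2) = 4 × 0.6011^3 × 0.3989^1 = 0.346549
P(M+4) = 6 × 0.6011^2 × 0.3989^2 = 0.344963
P(M+6) = 4 × 0.6011^1 × 0.3989^3 = 0.152616
P(M+8) = 0.3989^4 = 0.025320
The M+2 peak is largest (0.346549); scaling to 100 gives 37.7 : 100.0 : 99.5 : 44.0 : 7.3.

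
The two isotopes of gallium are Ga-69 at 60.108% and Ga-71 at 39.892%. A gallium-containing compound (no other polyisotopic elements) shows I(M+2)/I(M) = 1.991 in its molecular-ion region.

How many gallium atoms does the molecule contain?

The M+2/M ratio from n Ga atoms is n · q/p = n · 0.39892/0.60108.
n = 1.991 × 0.60108/0.39892 = 3.00 ≈ 3

3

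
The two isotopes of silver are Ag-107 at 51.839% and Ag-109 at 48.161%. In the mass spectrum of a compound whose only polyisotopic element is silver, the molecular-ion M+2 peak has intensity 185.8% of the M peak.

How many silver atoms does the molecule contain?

2

With n Ag atoms, P(M+2)/P(M) = C(n,1)·p^(n−1)q / p^n = n·q/p = n · 0.48161/0.51839.
n = 1.858 × 0.51839/0.48161 = 2.00 ≈ 2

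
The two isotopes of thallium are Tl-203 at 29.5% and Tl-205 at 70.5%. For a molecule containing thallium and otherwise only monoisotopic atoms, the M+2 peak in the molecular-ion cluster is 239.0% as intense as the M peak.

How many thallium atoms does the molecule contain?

For n independent Tl atoms, I(M+2)/I(M) = n · (abundance Tl-205) / (abundance Tl-203) = n · 0.705/0.295.
n = 2.390 × 0.295/0.705 = 1.00 ≈ 1

1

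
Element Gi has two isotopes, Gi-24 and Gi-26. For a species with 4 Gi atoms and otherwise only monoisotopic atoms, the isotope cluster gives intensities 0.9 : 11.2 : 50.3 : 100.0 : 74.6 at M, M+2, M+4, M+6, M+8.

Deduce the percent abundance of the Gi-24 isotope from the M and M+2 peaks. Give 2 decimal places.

24.32%

If p is the fraction of Gi that is Gi-24, then I(M+2)/I(M) = [C(4,1)·p^3·(1−p)] / p^4 = 4·(1−p)/p = 11.2/0.9 = 12.4444
(1−p)/p = 12.4444/4 = 3.1111  ⇒  p = 1/(1 + 3.1111) = 0.2432
Gi-24: 24.32%, Gi-26: 75.68%.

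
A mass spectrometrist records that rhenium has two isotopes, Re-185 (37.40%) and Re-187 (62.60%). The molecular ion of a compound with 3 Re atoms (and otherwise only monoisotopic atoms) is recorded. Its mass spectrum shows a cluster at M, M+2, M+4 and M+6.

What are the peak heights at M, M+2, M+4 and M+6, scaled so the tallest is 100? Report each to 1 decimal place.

Expanding (0.3740 + 0.6260)^3:
P(M) = 0.3740^3 = 0.052314
P(M+2) = 3 × 0.3740^2 × 0.6260^1 = 0.262687
P(M+4) = 3 × 0.3740^1 × 0.6260^2 = 0.439685
P(M+6) = 0.6260^3 = 0.245314
The M+4 peak is largest (0.439685); scaling to 100 gives 11.9 : 59.7 : 100.0 : 55.8.

11.9 : 59.7 : 100.0 : 55.8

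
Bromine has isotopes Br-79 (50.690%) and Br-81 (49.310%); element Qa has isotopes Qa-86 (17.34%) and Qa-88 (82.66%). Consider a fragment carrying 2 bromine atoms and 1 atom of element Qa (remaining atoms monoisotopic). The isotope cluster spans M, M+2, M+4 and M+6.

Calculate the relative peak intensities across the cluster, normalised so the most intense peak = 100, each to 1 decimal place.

9.8 : 65.7 : 100.0 : 44.1

Bromine pattern (n=2): 0.25694761 : 0.49990478 : 0.24314761
Element Qa pattern (n=1): 0.1734 : 0.8266
Convolve the two distributions (both contribute in 2-u steps):
  M: 0.25694761×0.1734 = 0.044555
  M+2: 0.25694761×0.8266 + 0.49990478×0.1734 = 0.299076
  M+4: 0.49990478×0.8266 + 0.24314761×0.1734 = 0.455383
  M+6: 0.24314761×0.8266 = 0.200986
Scale to base peak (0.455383) = 100: 9.8 : 65.7 : 100.0 : 44.1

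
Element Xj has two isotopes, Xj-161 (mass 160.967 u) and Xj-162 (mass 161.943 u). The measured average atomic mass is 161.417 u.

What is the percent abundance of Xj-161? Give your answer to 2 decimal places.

With x = fraction of Xj-161 (so Xj-162 is 1 − x):
160.967·x + 161.943·(1 − x) = 161.417
(160.967 − 161.943)·x = 161.417 − 161.943
x = -0.526 / -0.976 = 0.53893 → 53.89% Xj-161, 46.11% Xj-162.

53.89%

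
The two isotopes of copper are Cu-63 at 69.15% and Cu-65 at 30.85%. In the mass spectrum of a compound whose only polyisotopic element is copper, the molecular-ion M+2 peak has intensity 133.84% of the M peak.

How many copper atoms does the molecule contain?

The M+2/M ratio from n Cu atoms is n · q/p = n · 0.3085/0.6915.
n = 1.3384 × 0.6915/0.3085 = 3.00 ≈ 3

3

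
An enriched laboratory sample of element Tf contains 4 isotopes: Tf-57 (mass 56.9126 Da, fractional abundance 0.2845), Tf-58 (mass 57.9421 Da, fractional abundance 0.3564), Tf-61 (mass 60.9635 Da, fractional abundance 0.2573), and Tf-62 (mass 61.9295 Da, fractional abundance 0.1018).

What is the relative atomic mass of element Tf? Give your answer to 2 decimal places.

58.83 Da

Weight each isotope mass by its fractional abundance: 0.2845 × 56.9126 + 0.3564 × 57.9421 + 0.2573 × 60.9635 + 0.1018 × 61.9295
= 16.19163 + 20.65056 + 15.68591 + 6.30442 = 58.83252 Da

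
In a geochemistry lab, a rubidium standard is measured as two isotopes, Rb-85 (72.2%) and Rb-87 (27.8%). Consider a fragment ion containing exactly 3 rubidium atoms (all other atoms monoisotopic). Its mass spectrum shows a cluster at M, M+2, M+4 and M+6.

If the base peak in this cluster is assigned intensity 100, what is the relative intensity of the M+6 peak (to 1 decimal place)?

(0.722 + 0.278)^3 gives M 0.3764, M+2 0.4348, M+4 0.1674, M+6 0.0215; the largest is M+2.
P(M+2) = C(3,1) × 0.722^2 × 0.278^1 = 3 × 0.521284 × 0.2780 = 0.434751 (base)
P(M+6) = C(3,3) × 0.722^0 × 0.278^3 = 1 × 1.0000 × 0.02148495 = 0.021485
Relative intensity = 0.021485 / 0.434751 × 100 = 4.9

4.9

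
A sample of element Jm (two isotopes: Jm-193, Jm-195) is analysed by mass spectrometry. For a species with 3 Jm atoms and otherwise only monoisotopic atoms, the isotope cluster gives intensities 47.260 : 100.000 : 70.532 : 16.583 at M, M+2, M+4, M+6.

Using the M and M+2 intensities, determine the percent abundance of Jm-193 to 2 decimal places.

Write p for the Jm-193 fraction. I(M+2)/I(M) = [C(3,1)·p^2·(1−p)] / p^3 = 3·(1−p)/p = 100.000/47.260 = 2.1160
(1−p)/p = 2.1160/3 = 0.7053  ⇒  p = 1/(1 + 0.7053) = 0.5864
Jm-193: 58.64%, Jm-195: 41.36%.

58.64%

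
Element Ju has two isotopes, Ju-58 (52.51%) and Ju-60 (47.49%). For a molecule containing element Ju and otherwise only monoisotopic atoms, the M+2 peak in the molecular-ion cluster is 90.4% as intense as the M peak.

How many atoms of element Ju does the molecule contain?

With n Ju atoms, P(M+2)/P(M) = C(n,1)·p^(n−1)q / p^n = n·q/p = n · 0.4749/0.5251.
n = 0.904 × 0.5251/0.4749 = 1.00 ≈ 1

1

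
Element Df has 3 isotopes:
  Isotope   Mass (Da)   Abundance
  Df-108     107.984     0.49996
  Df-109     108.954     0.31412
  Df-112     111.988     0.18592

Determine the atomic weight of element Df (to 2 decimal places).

109.03 Da

The abundance-weighted mean is 0.49996 × 107.984 + 0.31412 × 108.954 + 0.18592 × 111.988
= 53.9877 + 34.2246 + 20.8208 = 109.0331 Da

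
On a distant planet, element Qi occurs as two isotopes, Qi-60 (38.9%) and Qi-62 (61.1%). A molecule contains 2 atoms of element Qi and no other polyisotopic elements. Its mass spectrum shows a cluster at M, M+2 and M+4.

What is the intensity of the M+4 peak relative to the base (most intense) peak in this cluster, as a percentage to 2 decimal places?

78.53%

Binomial terms of (0.389 + 0.611)^2: M 0.1513, M+2 0.4754, M+4 0.3733 → M+2 is the base peak.
P(M+2) = C(2,1) × 0.389^1 × 0.611^1 = 2 × 0.3890 × 0.6110 = 0.475358 (base)
P(M+4) = C(2,2) × 0.389^0 × 0.611^2 = 1 × 1.0000 × 0.373321 = 0.373321
Relative intensity = 0.373321 / 0.475358 × 100 = 78.53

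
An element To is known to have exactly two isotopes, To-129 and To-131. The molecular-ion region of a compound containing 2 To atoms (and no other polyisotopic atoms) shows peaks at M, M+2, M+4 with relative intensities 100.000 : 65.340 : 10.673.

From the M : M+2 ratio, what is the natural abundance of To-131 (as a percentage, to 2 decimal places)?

24.63%

If p is the fraction of To that is To-129, then I(M+2)/I(M) = [C(2,1)·p^1·(1−p)] / p^2 = 2·(1−p)/p = 65.340/100.000 = 0.6534
(1−p)/p = 0.6534/2 = 0.3267  ⇒  p = 1/(1 + 0.3267) = 0.7537
To-129: 75.37%, To-131: 24.63%.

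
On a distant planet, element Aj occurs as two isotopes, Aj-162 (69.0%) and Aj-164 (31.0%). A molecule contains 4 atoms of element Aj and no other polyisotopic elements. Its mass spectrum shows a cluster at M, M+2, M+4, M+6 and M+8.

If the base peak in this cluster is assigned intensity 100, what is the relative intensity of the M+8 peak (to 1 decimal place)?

2.3

Binomial terms of (0.690 + 0.310)^4: M 0.2267, M+2 0.4074, M+4 0.2745, M+6 0.0822, M+8 0.0092 → M+2 is the base peak.
P(M+2) = C(4,1) × 0.690^3 × 0.310^1 = 4 × 0.328509 × 0.3100 = 0.407351 (base)
P(M+8) = C(4,4) × 0.690^0 × 0.310^4 = 1 × 1.0000 × 0.00923521 = 0.009235
Relative intensity = 0.009235 / 0.407351 × 100 = 2.3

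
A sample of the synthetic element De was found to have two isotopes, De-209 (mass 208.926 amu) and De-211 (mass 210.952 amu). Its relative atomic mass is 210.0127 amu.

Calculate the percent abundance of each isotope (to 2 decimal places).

De-209: 46.36%, De-211: 53.64%

Writing the weighted mean with unknown fraction x of De-209:
208.926·x + 210.952·(1 − x) = 210.0127
(208.926 − 210.952)·x = 210.0127 − 210.952
x = -0.9393 / -2.026 = 0.46362 → 46.36% De-209, 53.64% De-211.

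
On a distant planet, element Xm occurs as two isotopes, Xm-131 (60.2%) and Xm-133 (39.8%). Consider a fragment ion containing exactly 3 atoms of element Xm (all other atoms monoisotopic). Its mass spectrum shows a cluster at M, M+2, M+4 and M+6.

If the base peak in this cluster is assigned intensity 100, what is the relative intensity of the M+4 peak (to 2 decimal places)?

66.11

Binomial terms of (0.602 + 0.398)^3: M 0.2182, M+2 0.4327, M+4 0.2861, M+6 0.0630 → M+2 is the base peak.
P(M+2) = C(3,1) × 0.602^2 × 0.398^1 = 3 × 0.362404 × 0.3980 = 0.432710 (base)
P(M+4) = C(3,2) × 0.602^1 × 0.398^2 = 3 × 0.6020 × 0.158404 = 0.286078
Relative intensity = 0.286078 / 0.432710 × 100 = 66.11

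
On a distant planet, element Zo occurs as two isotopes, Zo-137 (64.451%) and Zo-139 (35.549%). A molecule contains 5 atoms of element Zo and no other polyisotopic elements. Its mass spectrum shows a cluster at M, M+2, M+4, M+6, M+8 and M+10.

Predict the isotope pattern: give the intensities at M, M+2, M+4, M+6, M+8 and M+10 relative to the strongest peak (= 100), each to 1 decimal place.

Expanding (0.64451 + 0.35549)^5:
P(M) = 0.64451^5 = 0.111211
P(M+2) = 5 × 0.64451^4 × 0.35549^1 = 0.306702
P(M+4) = 10 × 0.64451^3 × 0.35549^2 = 0.338333
P(M+6) = 10 × 0.64451^2 × 0.35549^3 = 0.186613
P(M+8) = 5 × 0.64451^1 × 0.35549^4 = 0.051465
P(M+10) = 0.35549^5 = 0.005677
The M+4 peak is largest (0.338333); scaling to 100 gives 32.9 : 90.7 : 100.0 : 55.2 : 15.2 : 1.7.

32.9 : 90.7 : 100.0 : 55.2 : 15.2 : 1.7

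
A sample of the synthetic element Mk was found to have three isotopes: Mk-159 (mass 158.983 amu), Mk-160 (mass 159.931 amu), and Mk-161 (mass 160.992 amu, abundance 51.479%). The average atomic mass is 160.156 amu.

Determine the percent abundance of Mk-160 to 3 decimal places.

14.640%

The remaining 48.521% is split between Mk-159 (fraction x) and Mk-160 (fraction 0.48521 − x).
Substituting: 158.983x + 159.931(0.48521 − x) = 77.27892832
(158.983 − 159.931)x = -0.32119219  ⇒  x = 0.33881, y = 0.14640
Mk-159: 33.881%, Mk-160: 14.640%.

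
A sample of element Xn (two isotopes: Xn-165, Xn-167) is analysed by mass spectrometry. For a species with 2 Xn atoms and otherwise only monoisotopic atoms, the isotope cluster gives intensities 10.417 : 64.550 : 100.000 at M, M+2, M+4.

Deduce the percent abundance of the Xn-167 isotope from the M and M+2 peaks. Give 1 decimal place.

75.6%

Write p for the Xn-165 fraction. I(M+2)/I(M) = [C(2,1)·p^1·(1−p)] / p^2 = 2·(1−p)/p = 64.550/10.417 = 6.1966
(1−p)/p = 6.1966/2 = 3.0983  ⇒  p = 1/(1 + 3.0983) = 0.2440
Xn-165: 24.4%, Xn-167: 75.6%.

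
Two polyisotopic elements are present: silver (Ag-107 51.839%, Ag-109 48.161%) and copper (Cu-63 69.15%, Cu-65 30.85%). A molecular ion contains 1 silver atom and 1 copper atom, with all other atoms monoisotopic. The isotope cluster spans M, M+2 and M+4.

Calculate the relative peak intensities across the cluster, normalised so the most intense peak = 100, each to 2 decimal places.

72.72 : 100.00 : 30.14

Silver pattern (n=1): 0.51839 : 0.48161
Copper pattern (n=1): 0.6915 : 0.3085
Convolve the two distributions (both contribute in 2-u steps):
  M: 0.51839×0.6915 = 0.358467
  M+2: 0.51839×0.3085 + 0.48161×0.6915 = 0.492957
  M+4: 0.48161×0.3085 = 0.148577
Scale to base peak (0.492957) = 100: 72.72 : 100.00 : 30.14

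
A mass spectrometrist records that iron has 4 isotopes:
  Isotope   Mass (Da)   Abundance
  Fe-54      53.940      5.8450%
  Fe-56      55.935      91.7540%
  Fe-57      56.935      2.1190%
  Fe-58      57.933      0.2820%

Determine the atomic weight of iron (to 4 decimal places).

55.8452 Da

Ar = Σ fᵢ·mᵢ = 0.058450 × 53.940 + 0.917540 × 55.935 + 0.021190 × 56.935 + 0.002820 × 57.933
= 3.15279 + 51.32260 + 1.20645 + 0.16337 = 55.84521 Da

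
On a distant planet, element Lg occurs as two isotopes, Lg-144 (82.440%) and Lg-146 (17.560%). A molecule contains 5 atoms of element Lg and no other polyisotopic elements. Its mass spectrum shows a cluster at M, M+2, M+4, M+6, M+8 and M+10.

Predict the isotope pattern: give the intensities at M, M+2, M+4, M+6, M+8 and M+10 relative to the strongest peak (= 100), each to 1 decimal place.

93.9 : 100.0 : 42.6 : 9.1 : 1.0 : 0.0

Each Lg atom is independently Lg-144 (p = 0.82440) or Lg-146 (q = 0.17560); the cluster is the binomial expansion (p + q)^5.
P(M) = 0.82440^5 = 0.380794
P(M+2) = 5 × 0.82440^4 × 0.17560^1 = 0.405552
P(M+4) = 10 × 0.82440^3 × 0.17560^2 = 0.172768
P(M+6) = 10 × 0.82440^2 × 0.17560^3 = 0.036800
P(M+8) = 5 × 0.82440^1 × 0.17560^4 = 0.003919
P(M+10) = 0.17560^5 = 0.000167
The M+2 peak is largest (0.405552); scaling to 100 gives 93.9 : 100.0 : 42.6 : 9.1 : 1.0 : 0.0.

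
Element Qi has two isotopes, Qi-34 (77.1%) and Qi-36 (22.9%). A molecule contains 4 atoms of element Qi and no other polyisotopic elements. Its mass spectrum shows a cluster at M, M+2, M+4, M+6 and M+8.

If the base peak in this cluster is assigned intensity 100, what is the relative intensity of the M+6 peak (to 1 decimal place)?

8.8

Term probabilities: M 0.3534, M+2 0.4198, M+4 0.1870, M+6 0.0370, M+8 0.0028. Base peak = M+2.
P(M+2) = C(4,1) × 0.771^3 × 0.229^1 = 4 × 0.45831401 × 0.2290 = 0.419816 (base)
P(M+6) = C(4,3) × 0.771^1 × 0.229^3 = 4 × 0.7710 × 0.01200899 = 0.037036
Relative intensity = 0.037036 / 0.419816 × 100 = 8.8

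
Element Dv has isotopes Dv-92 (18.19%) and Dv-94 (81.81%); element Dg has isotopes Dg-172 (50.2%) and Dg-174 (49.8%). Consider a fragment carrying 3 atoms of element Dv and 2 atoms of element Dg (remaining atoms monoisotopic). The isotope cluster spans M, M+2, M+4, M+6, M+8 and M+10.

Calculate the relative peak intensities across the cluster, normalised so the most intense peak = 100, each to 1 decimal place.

0.4 : 6.4 : 36.8 : 93.5 : 100.0 : 37.3

Element Dv pattern (n=3): 0.00601864 : 0.08120692 : 0.36523025 : 0.54754419
Element Dg pattern (n=2): 0.252004 : 0.499992 : 0.248004
Convolve the two distributions (both contribute in 2-u steps):
  M: 0.00601864×0.252004 = 0.001517
  M+2: 0.00601864×0.499992 + 0.08120692×0.252004 = 0.023474
  M+4: 0.00601864×0.248004 + 0.08120692×0.499992 + 0.36523025×0.252004 = 0.134135
  M+6: 0.08120692×0.248004 + 0.36523025×0.499992 + 0.54754419×0.252004 = 0.340735
  M+8: 0.36523025×0.248004 + 0.54754419×0.499992 = 0.364346
  M+10: 0.54754419×0.248004 = 0.135793
Scale to base peak (0.364346) = 100: 0.4 : 6.4 : 36.8 : 93.5 : 100.0 : 37.3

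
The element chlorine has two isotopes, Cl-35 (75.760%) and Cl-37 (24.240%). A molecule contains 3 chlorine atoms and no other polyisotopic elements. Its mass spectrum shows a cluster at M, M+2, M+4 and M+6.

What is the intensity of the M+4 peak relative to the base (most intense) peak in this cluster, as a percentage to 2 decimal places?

30.71%

(0.75760 + 0.24240)^3 gives M 0.4348, M+2 0.4174, M+4 0.1335, M+6 0.0142; the largest is M.
P(M) = C(3,0) × 0.75760^3 × 0.24240^0 = 1 × 0.4348304 × 1.0000 = 0.434830 (base)
P(M+4) = C(3,2) × 0.75760^1 × 0.24240^2 = 3 × 0.7576 × 0.05875776 = 0.133545
Relative intensity = 0.133545 / 0.434830 × 100 = 30.71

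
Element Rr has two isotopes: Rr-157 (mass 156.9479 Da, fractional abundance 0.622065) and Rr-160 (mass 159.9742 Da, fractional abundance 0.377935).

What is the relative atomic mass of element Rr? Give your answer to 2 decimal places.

158.09 Da

Ar = Σ fᵢ·mᵢ = 0.622065 × 156.9479 + 0.377935 × 159.9742
= 97.63180 + 60.45985 = 158.09165 Da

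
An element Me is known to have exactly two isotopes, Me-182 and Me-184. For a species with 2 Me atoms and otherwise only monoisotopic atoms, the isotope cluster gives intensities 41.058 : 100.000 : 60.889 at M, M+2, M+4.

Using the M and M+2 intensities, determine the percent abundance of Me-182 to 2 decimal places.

45.09%

If p is the fraction of Me that is Me-182, then I(M+2)/I(M) = [C(2,1)·p^1·(1−p)] / p^2 = 2·(1−p)/p = 100.000/41.058 = 2.4356
(1−p)/p = 2.4356/2 = 1.2178  ⇒  p = 1/(1 + 1.2178) = 0.4509
Me-182: 45.09%, Me-184: 54.91%.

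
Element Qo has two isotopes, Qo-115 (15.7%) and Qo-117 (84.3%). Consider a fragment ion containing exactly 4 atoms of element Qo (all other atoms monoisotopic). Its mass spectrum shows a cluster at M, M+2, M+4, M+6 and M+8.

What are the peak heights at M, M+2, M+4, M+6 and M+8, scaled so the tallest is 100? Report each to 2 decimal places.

0.12 : 2.58 : 20.81 : 74.50 : 100.00

Expanding (0.157 + 0.843)^4:
P(M) = 0.157^4 = 0.000608
P(M+2) = 4 × 0.157^3 × 0.843^1 = 0.013049
P(M+4) = 6 × 0.157^2 × 0.843^2 = 0.105101
P(M+6) = 4 × 0.157^1 × 0.843^3 = 0.376220
P(M+8) = 0.843^4 = 0.505022
The M+8 peak is largest (0.505022); scaling to 100 gives 0.12 : 2.58 : 20.81 : 74.50 : 100.00.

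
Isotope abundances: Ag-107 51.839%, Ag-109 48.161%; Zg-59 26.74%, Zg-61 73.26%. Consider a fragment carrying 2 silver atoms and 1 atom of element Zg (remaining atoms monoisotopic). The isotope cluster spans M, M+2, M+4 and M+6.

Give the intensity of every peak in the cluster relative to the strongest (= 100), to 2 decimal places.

16.80 : 77.22 : 100.00 : 39.72

Silver pattern (n=2): 0.26872819 : 0.49932362 : 0.23194819
Element Zg pattern (n=1): 0.2674 : 0.7326
Convolve the two distributions (both contribute in 2-u steps):
  M: 0.26872819×0.2674 = 0.071858
  M+2: 0.26872819×0.7326 + 0.49932362×0.2674 = 0.330389
  M+4: 0.49932362×0.7326 + 0.23194819×0.2674 = 0.427827
  M+6: 0.23194819×0.7326 = 0.169925
Scale to base peak (0.427827) = 100: 16.80 : 77.22 : 100.00 : 39.72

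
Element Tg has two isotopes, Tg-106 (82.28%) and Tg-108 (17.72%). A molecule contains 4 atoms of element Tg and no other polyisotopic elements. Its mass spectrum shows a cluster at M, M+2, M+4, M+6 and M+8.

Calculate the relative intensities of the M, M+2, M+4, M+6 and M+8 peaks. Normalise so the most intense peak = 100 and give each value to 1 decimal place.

The 4 Tg atoms are independent, so intensities follow the terms of (0.8228 + 0.1772)^4.
P(M) = 0.8228^4 = 0.458329
P(M+2) = 4 × 0.8228^3 × 0.1772^1 = 0.394827
P(M+4) = 6 × 0.8228^2 × 0.1772^2 = 0.127546
P(M+6) = 4 × 0.8228^1 × 0.1772^3 = 0.018312
P(M+8) = 0.1772^4 = 0.000986
The M peak is largest (0.458329); scaling to 100 gives 100.0 : 86.1 : 27.8 : 4.0 : 0.2.

100.0 : 86.1 : 27.8 : 4.0 : 0.2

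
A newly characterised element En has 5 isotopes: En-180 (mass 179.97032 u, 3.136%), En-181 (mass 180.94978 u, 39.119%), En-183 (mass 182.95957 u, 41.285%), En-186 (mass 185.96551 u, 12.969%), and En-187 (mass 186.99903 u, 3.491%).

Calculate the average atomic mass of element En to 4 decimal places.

Ar = Σ fᵢ·mᵢ = 0.03136 × 179.97032 + 0.39119 × 180.94978 + 0.41285 × 182.95957 + 0.12969 × 185.96551 + 0.03491 × 186.99903
= 5.643869 + 70.785744 + 75.534858 + 24.117867 + 6.528136 = 182.610474 u

182.6105 u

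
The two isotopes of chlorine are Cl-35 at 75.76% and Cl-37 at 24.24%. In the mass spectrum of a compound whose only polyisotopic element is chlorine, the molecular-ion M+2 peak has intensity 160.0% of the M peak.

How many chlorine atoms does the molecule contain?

5

The M+2/M ratio from n Cl atoms is n · q/p = n · 0.2424/0.7576.
n = 1.600 × 0.7576/0.2424 = 5.00 ≈ 5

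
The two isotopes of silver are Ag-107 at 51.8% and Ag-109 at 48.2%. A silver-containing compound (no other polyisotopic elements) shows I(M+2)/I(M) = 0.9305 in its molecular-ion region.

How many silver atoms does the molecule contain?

1

For n independent Ag atoms, I(M+2)/I(M) = n · (abundance Ag-109) / (abundance Ag-107) = n · 0.482/0.518.
n = 0.9305 × 0.518/0.482 = 1.00 ≈ 1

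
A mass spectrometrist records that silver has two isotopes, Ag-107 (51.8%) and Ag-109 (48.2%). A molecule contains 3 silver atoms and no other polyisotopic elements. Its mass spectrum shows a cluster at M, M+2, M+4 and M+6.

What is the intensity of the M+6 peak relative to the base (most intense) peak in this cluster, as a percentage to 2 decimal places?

(0.518 + 0.482)^3 gives M 0.1390, M+2 0.3880, M+4 0.3610, M+6 0.1120; the largest is M+2.
P(M+2) = C(3,1) × 0.518^2 × 0.482^1 = 3 × 0.268324 × 0.4820 = 0.387997 (base)
P(M+6) = C(3,3) × 0.518^0 × 0.482^3 = 1 × 1.0000 × 0.11198017 = 0.111980
Relative intensity = 0.111980 / 0.387997 × 100 = 28.86

28.86%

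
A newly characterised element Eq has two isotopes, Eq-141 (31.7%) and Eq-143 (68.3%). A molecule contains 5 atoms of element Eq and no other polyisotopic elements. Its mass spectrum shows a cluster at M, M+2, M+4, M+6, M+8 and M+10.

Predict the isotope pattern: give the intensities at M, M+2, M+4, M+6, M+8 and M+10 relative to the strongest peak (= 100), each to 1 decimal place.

The 5 Eq atoms are independent, so intensities follow the terms of (0.317 + 0.683)^5.
P(M) = 0.317^5 = 0.003201
P(M+2) = 5 × 0.317^4 × 0.683^1 = 0.034485
P(M+4) = 10 × 0.317^3 × 0.683^2 = 0.148600
P(M+6) = 10 × 0.317^2 × 0.683^3 = 0.320170
P(M+8) = 5 × 0.317^1 × 0.683^4 = 0.344915
P(M+10) = 0.683^5 = 0.148629
The M+8 peak is largest (0.344915); scaling to 100 gives 0.9 : 10.0 : 43.1 : 92.8 : 100.0 : 43.1.

0.9 : 10.0 : 43.1 : 92.8 : 100.0 : 43.1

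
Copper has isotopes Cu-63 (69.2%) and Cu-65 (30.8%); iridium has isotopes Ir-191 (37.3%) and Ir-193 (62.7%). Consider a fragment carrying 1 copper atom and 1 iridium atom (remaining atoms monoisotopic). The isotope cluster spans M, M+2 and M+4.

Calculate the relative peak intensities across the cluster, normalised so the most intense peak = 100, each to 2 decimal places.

47.04 : 100.00 : 35.19

Copper pattern (n=1): 0.6920 : 0.3080
Iridium pattern (n=1): 0.3730 : 0.6270
Convolve the two distributions (both contribute in 2-u steps):
  M: 0.6920×0.3730 = 0.258116
  M+2: 0.6920×0.6270 + 0.3080×0.3730 = 0.548768
  M+4: 0.3080×0.6270 = 0.193116
Scale to base peak (0.548768) = 100: 47.04 : 100.00 : 35.19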